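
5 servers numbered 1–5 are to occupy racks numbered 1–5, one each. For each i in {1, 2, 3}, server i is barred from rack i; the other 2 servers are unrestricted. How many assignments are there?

64

Let Aᵢ (for i ∈ {1, 2, 3}) be the placements that put server i in its forbidden rack. Any j of these fix j positions, leaving (5−j)! ways to fill the rest, and there are C(3,j) ways to pick which j.
By inclusion–exclusion, the number of valid placements is Σ_{j=0}^{3} (−1)^j C(3,j)·(5−j)!.
Computing: 120 − 72 + 18 − 2 = 64.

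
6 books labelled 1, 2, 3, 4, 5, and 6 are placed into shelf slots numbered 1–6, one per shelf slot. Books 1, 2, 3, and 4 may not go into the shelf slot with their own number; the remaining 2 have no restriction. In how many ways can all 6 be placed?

362

Let Aᵢ (for 1 ≤ i ≤ 4) be the placements that put book i in its forbidden shelf slot. Any j of these fix j positions, leaving (6−j)! ways to fill the rest, and there are C(4,j) ways to pick which j.
By inclusion–exclusion, the number of valid placements is Σ_{j=0}^{4} (−1)^j C(4,j)·(6−j)!.
Computing: 720 − 480 + 144 − 24 + 2 = 362.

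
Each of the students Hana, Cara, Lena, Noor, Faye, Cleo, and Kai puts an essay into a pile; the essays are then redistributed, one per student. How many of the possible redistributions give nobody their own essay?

1854

Count assignments avoiding every fixed point. For any j of the 7 students fixed to their own essay, the other 7−j can be arranged in (7−j)! ways.
By inclusion–exclusion this is Σ_{j=0}^{7} (−1)^j C(7,j)·(7−j)!.
Computing: 5040 − 5040 + 2520 − 840 + 210 − 42 + 7 − 1 = 1854.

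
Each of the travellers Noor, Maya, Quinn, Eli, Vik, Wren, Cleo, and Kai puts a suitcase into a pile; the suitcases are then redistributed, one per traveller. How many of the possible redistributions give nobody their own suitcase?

Let Aᵢ be the assignments in which traveller i gets their own suitcase. We want the size of the complement of A₁∪…∪A_8.
By inclusion–exclusion this is Σ_{j=0}^{8} (−1)^j C(8,j)·(8−j)!.
Computing: 40320 − 40320 + 20160 − 6720 + 1680 − 336 + 56 − 8 + 1 = 14833.

14833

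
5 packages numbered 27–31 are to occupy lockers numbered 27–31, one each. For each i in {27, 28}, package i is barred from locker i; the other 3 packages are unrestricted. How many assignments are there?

Let Aᵢ (for i ∈ {27, 28}) be the placements that put package i in its forbidden locker. Any j of these fix j positions, leaving (5−j)! ways to fill the rest, and there are C(2,j) ways to pick which j.
By inclusion–exclusion, the number of valid placements is Σ_{j=0}^{2} (−1)^j C(2,j)·(5−j)!.
Computing: 120 − 48 + 6 = 78.

78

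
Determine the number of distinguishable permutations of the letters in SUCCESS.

420

Letter multiplicities in SUCCESS: C×2, E×1, S×3, U×1.
Dividing 7! = 5040 by 3!·2! = 12 for the repeated letters gives 420.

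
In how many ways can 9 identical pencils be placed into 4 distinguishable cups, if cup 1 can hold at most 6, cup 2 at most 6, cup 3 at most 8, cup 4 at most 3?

Without the upper bounds there are C(12,3) = 220 ways to split 9 among 4 cups.
Subtract solutions that violate a single cap (substitute x_i' = x_i − (cap_i+1)): x_1 ≥ 7 gives C(5,3) = 10; x_2 ≥ 7 gives C(5,3) = 10; x_3 ≥ 9 gives C(3,3) = 1; x_4 ≥ 4 gives C(8,3) = 56. Together 77.
No two caps can be exceeded simultaneously, so the pair terms are all 0.
By inclusion–exclusion the count is 220 − 77 + 0 = 143.

143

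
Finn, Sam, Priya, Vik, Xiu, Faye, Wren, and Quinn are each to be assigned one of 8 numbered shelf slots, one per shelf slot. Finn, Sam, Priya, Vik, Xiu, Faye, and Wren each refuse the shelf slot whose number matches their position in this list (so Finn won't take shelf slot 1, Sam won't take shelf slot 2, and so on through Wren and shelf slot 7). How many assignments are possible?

Let Aᵢ (for 1 ≤ i ≤ 7) be the placements that put person i in their forbidden shelf slot. Any j of these fix j positions, leaving (8−j)! ways to fill the rest, and there are C(7,j) ways to pick which j.
By inclusion–exclusion, the number of valid placements is Σ_{j=0}^{7} (−1)^j C(7,j)·(8−j)!.
Computing: 40320 − 35280 + 15120 − 4200 + 840 − 126 + 14 − 1 = 16687.

16687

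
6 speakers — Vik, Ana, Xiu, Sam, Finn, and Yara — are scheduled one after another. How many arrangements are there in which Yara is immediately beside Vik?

240

Glue Yara and Vik into one block (2 internal orders), leaving 5 units to arrange in a row.
That gives 2 × 5! = 2 × 120 = 240.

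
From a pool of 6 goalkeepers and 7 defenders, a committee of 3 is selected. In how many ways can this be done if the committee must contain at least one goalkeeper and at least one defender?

231

Unrestricted: C(13,3) = 286 ways to pick any 3 of the 13.
Subtract selections that omit an entire group: no goalkeepers → C(7,3) = 35; no defenders → C(6,3) = 20.
Both groups omitted at once is impossible, so 286 − 55 = 231.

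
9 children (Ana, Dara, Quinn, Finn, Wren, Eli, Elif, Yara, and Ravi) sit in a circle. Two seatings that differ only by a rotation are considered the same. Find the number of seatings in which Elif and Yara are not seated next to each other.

All circular seatings of 9 people number (8)! = 40320.
Those with Elif next to Yara: fuse the pair into one unit and seat 8 units around a circle — 2·(7)! = 10080.
Subtracting, 40320 − 10080 = 30240.

30240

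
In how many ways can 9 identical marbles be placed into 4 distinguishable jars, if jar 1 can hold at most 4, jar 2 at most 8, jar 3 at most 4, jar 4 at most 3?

Without the upper bounds there are C(12,3) = 220 ways to split 9 among 4 jars.
Subtract solutions that violate a single cap (substitute x_i' = x_i − (cap_i+1)): x_1 ≥ 5 gives C(7,3) = 35; x_2 ≥ 9 gives C(3,3) = 1; x_3 ≥ 5 gives C(7,3) = 35; x_4 ≥ 4 gives C(8,3) = 56. Together 127.
Add back pairs where two caps are both exceeded: 0 + 0 + 1 + 0 + 0 + 1 = 2.
By inclusion–exclusion the count is 220 − 127 + 2 = 95.

95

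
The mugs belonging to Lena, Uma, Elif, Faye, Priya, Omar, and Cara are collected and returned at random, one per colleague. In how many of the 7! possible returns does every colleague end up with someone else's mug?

1854

Let Aᵢ be the assignments in which colleague i gets their own mug. We want the size of the complement of A₁∪…∪A_7.
By inclusion–exclusion this is Σ_{j=0}^{7} (−1)^j C(7,j)·(7−j)!.
Computing: 5040 − 5040 + 2520 − 840 + 210 − 42 + 7 − 1 = 1854.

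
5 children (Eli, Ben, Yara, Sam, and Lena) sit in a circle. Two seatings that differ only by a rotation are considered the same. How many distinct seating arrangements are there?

Seat Eli anywhere (absorbing the rotational symmetry), then permute the other 4: (4)! = 24.

24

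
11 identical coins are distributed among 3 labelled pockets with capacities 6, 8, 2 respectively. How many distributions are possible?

15

Ignoring the caps, the number of non-negative solutions to x_1+…+x_3 = 11 is C(13,2) = 78.
Subtract solutions that violate a single cap (substitute x_i' = x_i − (cap_i+1)): x_1 ≥ 7 gives C(6,2) = 15; x_2 ≥ 9 gives C(4,2) = 6; x_3 ≥ 3 gives C(10,2) = 45. Together 66.
Add back pairs where two caps are both exceeded: 0 + 3 + 0 = 3.
By inclusion–exclusion the count is 78 − 66 + 3 = 15.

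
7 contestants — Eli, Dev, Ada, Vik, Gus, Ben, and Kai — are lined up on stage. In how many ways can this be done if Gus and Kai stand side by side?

Place the 5 others and the Gus-Kai pair as 6 objects in a line; the pair has 2 internal arrangements.
That gives 2 × 6! = 2 × 720 = 1440.

1440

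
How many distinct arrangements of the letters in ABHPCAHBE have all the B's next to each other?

10080

Treat the 2 copies of B as a single block. The multiset to arrange is then {BB, A, A, C, E, H, H, P}, 8 items in all.
That gives (8)!/(2!·2!) = 10080 arrangements.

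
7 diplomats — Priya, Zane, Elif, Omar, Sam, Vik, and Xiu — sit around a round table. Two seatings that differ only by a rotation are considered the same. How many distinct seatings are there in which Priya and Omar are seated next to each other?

Glue Priya and Omar into a block (2 internal orders). Seating 6 units around a circle gives (5)! arrangements.
So 2 × (5)! = 2 × 120 = 240.

240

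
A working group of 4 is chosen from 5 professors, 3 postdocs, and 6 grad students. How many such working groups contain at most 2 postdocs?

Split by how many postdocs are chosen (0 through 2).
Sum: C(3,0)·C(11,4) + C(3,1)·C(11,3) + C(3,2)·C(11,2) = 330 + 495 + 165 = 990.

990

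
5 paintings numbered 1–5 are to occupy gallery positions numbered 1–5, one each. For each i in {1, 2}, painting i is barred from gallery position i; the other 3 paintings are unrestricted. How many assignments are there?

78

Let Aᵢ (for i ∈ {1, 2}) be the placements that put painting i in its forbidden gallery position. Any j of these fix j positions, leaving (5−j)! ways to fill the rest, and there are C(2,j) ways to pick which j.
By inclusion–exclusion, the number of valid placements is Σ_{j=0}^{2} (−1)^j C(2,j)·(5−j)!.
Computing: 120 − 48 + 6 = 78.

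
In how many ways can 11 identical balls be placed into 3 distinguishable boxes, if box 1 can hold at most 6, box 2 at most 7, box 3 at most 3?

18

Without the upper bounds there are C(13,2) = 78 ways to split 11 among 3 boxes.
Subtract solutions that violate a single cap (substitute x_i' = x_i − (cap_i+1)): x_1 ≥ 7 gives C(6,2) = 15; x_2 ≥ 8 gives C(5,2) = 10; x_3 ≥ 4 gives C(9,2) = 36. Together 61.
Add back pairs where two caps are both exceeded: 0 + 1 + 0 = 1.
By inclusion–exclusion the count is 78 − 61 + 1 = 18.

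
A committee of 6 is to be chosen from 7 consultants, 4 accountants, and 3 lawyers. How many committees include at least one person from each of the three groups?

Total 6-person selections from all 14: C(14,6) = 3003.
Selections missing a whole group: no consultants → C(7,6) = 7; no accountants → C(10,6) = 210; no lawyers → C(11,6) = 462.
Add back selections omitting two groups (i.e. drawn from a single group): C(7,6) + C(4,6) + C(3,6) = 7.
By inclusion–exclusion: 3003 − 679 + 7 = 2331.

2331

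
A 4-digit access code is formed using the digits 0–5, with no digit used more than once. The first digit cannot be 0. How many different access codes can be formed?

The first digit has 6−1 = 5 choices (anything except 0).
The remaining 3 digits are filled from the other 5 symbols without repetition: 5 × 4 × 3 = 60.
Total: 5 × 60 = 300.

300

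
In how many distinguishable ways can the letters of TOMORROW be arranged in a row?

3360

Letter multiplicities in TOMORROW: M×1, O×3, R×2, T×1, W×1.
So there are 8! / (3!·2!) = 3360 distinguishable arrangements.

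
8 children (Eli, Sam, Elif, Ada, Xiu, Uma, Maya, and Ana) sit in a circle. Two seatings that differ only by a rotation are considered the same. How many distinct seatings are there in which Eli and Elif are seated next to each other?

1440

Glue Eli and Elif into a block (2 internal orders). Seating 7 units around a circle gives (6)! arrangements.
So 2 × (6)! = 2 × 720 = 1440.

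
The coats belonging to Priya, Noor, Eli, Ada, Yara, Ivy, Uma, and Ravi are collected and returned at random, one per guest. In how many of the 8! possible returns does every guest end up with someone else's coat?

This is the derangement count D_8: permutations of 8 items with no fixed point.
By inclusion–exclusion this is Σ_{j=0}^{8} (−1)^j C(8,j)·(8−j)!.
Computing: 40320 − 40320 + 20160 − 6720 + 1680 − 336 + 56 − 8 + 1 = 14833.

14833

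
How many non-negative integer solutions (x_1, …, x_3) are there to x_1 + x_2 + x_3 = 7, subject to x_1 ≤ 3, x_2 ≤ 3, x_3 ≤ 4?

10

Ignoring the caps, the number of non-negative solutions to x_1+…+x_3 = 7 is C(9,2) = 36.
Subtract solutions that violate a single cap (substitute x_i' = x_i − (cap_i+1)): x_1 ≥ 4 gives C(5,2) = 10; x_2 ≥ 4 gives C(5,2) = 10; x_3 ≥ 5 gives C(4,2) = 6. Together 26.
No two caps can be exceeded simultaneously, so the pair terms are all 0.
By inclusion–exclusion the count is 36 − 26 + 0 = 10.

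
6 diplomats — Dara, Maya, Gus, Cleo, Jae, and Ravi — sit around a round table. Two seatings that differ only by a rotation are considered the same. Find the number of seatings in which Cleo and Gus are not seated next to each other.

Without the restriction there are (5)! = 120 seatings.
Those with Cleo next to Gus: fuse the pair into one unit and seat 5 units around a circle — 2·(4)! = 48.
Subtracting, 120 − 48 = 72.

72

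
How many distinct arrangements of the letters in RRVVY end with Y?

6

Fix Y in the last position and arrange the remaining 4 letters.
Those 4 letters have R appearing twice and V appearing twice, giving (4)!/(2!·2!) = 6.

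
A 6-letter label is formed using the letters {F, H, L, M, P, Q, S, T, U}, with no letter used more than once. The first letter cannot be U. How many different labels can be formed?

The first letter has 9−1 = 8 choices (anything except U).
The remaining 5 letters are filled from the other 8 symbols without repetition: 8 × 7 × 6 × 5 × 4 = 6720.
Total: 8 × 6720 = 53760.

53760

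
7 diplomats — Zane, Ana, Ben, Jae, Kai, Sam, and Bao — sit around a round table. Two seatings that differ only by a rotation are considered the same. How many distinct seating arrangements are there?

720

Fix one person's seat to break rotational symmetry; the remaining 6 people can be arranged in (6)! = 720 ways.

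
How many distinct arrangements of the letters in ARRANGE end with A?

With the last slot taken by A, it remains to arrange the other 6 letters (RRANGE).
Those 6 letters have R appearing twice, giving (6)!/(2!) = 360.

360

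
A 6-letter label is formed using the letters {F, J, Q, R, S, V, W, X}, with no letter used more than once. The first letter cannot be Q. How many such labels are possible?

17640

The first letter has 8−1 = 7 choices (anything except Q).
The remaining 5 letters are filled from the other 7 symbols without repetition: 7 × 6 × 5 × 4 × 3 = 2520.
Total: 7 × 2520 = 17640.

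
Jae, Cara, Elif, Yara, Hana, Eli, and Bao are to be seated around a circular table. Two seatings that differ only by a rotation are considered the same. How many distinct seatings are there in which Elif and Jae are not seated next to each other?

Without the restriction there are (6)! = 720 seatings.
Seatings with Elif beside Jae: treat them as a block with 2 internal orders, giving 2 × (5)! = 240.
Subtracting, 720 − 240 = 480.

480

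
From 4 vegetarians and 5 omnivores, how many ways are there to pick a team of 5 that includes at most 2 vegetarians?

Split by how many vegetarians are chosen (0 through 2).
Sum: C(4,0)·C(5,5) + C(4,1)·C(5,4) + C(4,2)·C(5,3) = 1 + 20 + 60 = 81.

81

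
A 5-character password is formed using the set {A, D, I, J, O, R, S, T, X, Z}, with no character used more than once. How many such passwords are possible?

With no repetition, fill the 5 characters in order: 10 choices, then 9, down to 6.
That product is 10 × 9 × 8 × 7 × 6 = 30240.

30240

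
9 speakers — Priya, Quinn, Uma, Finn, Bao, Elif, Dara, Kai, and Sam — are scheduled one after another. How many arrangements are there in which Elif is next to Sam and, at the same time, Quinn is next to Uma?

20160

Treat {Elif,Sam} as one block (2 orders) and {Quinn,Uma} as another (2 orders).
That leaves 7 units to arrange: 2 × 2 × 7! = 4 × 5040 = 20160.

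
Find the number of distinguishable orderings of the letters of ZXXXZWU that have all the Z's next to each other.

120

Treat the 2 copies of Z as a single block. The multiset to arrange is then {ZZ, U, W, X, X, X}, 6 items in all.
That gives (6)!/(3!) = 120 arrangements.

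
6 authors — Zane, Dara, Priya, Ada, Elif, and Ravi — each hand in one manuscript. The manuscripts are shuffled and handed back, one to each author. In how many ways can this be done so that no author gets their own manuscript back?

265

This is the derangement count D_6: permutations of 6 items with no fixed point.
By inclusion–exclusion this is Σ_{j=0}^{6} (−1)^j C(6,j)·(6−j)!.
Computing: 720 − 720 + 360 − 120 + 30 − 6 + 1 = 265.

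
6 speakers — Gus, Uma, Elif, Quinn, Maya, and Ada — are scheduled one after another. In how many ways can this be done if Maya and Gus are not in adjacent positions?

480

There are 6! = 720 arrangements in all. If Maya and Gus are adjacent, merging them into one block gives 2·(5)! = 240 arrangements.
Complementary counting: 720 − 240 = 480.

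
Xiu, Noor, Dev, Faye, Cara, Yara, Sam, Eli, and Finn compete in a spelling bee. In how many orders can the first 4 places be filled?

3024

There are 9 choices for 1st place, 8 for 2nd, and so on down to 6 for position 4.
That gives 9 × 8 × 7 × 6 = 3024.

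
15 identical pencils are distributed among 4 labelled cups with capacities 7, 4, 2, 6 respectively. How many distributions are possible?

31

Ignoring the caps, the number of non-negative solutions to x_1+…+x_4 = 15 is C(18,3) = 816.
Subtract solutions that violate a single cap (substitute x_i' = x_i − (cap_i+1)): x_1 ≥ 8 gives C(10,3) = 120; x_2 ≥ 5 gives C(13,3) = 286; x_3 ≥ 3 gives C(15,3) = 455; x_4 ≥ 7 gives C(11,3) = 165. Together 1026.
Add back pairs where two caps are both exceeded: 10 + 35 + 1 + 120 + 20 + 56 = 242.
Subtract triples: 0 + 0 + 0 + 1 = 1.
By inclusion–exclusion the count is 816 − 1026 + 242 − 1 = 31.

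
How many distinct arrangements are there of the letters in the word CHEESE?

120

CHEESE has 6 letters with E appearing 3 times.
So there are 6! / (3!) = 120 distinguishable arrangements.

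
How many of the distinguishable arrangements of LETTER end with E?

60

With the last slot taken by E, it remains to arrange the other 5 letters (LTTER).
Those 5 letters have T appearing twice, giving (5)!/(2!) = 60.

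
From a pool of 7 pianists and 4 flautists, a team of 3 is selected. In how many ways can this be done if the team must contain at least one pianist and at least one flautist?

126

Unrestricted: C(11,3) = 165 ways to pick any 3 of the 11.
Selections missing a whole group: no pianists → C(4,3) = 4; no flautists → C(7,3) = 35.
Both groups omitted at once is impossible, so 165 − 39 = 126.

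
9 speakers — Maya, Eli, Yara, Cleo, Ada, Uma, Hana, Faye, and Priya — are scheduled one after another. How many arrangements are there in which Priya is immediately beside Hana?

Glue Priya and Hana into one block (2 internal orders), leaving 8 units to arrange in a row.
So the count is 2·(8)! = 80640.

80640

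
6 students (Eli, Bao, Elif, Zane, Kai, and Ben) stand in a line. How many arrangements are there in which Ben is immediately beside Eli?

240

Glue Ben and Eli into one block (2 internal orders), leaving 5 units to arrange in a row.
So the count is 2·(5)! = 240.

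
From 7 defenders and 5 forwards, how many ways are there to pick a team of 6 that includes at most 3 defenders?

Split by how many defenders are chosen (0 through 3).
Sum: C(7,0)·C(5,6) + C(7,1)·C(5,5) + C(7,2)·C(5,4) + C(7,3)·C(5,3) = 0 + 7 + 105 + 350 = 462.

462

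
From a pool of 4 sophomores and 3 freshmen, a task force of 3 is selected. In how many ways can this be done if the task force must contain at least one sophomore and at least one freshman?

30

Total 3-person selections from all 7: C(7,3) = 35.
Selections missing a whole group: no sophomores → C(3,3) = 1; no freshmen → C(4,3) = 4.
Both groups omitted at once is impossible, so 35 − 5 = 30.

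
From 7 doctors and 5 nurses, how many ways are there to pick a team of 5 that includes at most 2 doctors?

Split by how many doctors are chosen (0 through 2).
Sum: C(7,0)·C(5,5) + C(7,1)·C(5,4) + C(7,2)·C(5,3) = 1 + 35 + 210 = 246.

246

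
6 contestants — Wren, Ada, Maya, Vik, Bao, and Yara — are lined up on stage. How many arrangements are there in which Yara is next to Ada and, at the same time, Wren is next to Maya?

Treat {Yara,Ada} as one block (2 orders) and {Wren,Maya} as another (2 orders).
That leaves 4 units to arrange: 2 × 2 × 4! = 4 × 24 = 96.

96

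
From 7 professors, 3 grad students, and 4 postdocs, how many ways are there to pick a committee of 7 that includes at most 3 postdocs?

Split by how many postdocs are chosen (0 through 3).
Sum: C(4,0)·C(10,7) + C(4,1)·C(10,6) + C(4,2)·C(10,5) + C(4,3)·C(10,4) = 120 + 840 + 1512 + 840 = 3312.

3312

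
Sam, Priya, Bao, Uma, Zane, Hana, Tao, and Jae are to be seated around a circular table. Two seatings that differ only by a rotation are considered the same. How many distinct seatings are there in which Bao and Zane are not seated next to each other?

All circular seatings of 8 people number (7)! = 5040.
Those with Bao next to Zane: fuse the pair into one unit and seat 7 units around a circle — 2·(6)! = 1440.
Subtracting, 5040 − 1440 = 3600.

3600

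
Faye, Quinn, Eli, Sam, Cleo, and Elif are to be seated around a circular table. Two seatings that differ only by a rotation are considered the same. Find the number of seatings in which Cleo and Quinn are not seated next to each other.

72

All circular seatings of 6 people number (5)! = 120.
Seatings with Cleo beside Quinn: treat them as a block with 2 internal orders, giving 2 × (4)! = 48.
Subtracting, 120 − 48 = 72.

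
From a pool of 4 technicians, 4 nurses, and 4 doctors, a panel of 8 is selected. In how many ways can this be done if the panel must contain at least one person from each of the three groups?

Total 8-person selections from all 12: C(12,8) = 495.
Selections missing a whole group: no technicians → C(8,8) = 1; no nurses → C(8,8) = 1; no doctors → C(8,8) = 1.
Add back selections omitting two groups (i.e. drawn from a single group): C(4,8) + C(4,8) + C(4,8) = 0.
By inclusion–exclusion: 495 − 3 + 0 = 492.

492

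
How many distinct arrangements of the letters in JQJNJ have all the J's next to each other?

Treat the 3 copies of J as a single block. The multiset to arrange is then {JJJ, N, Q}, 3 items in all.
All 3 items are distinct, so there are (3)! = 6 arrangements.

6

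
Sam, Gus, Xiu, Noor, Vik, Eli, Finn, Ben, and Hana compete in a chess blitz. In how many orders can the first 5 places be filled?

15120

This is an ordered selection of 5 from 9: P(9,5).
That gives 9 × 8 × 7 × 6 × 5 = 15120.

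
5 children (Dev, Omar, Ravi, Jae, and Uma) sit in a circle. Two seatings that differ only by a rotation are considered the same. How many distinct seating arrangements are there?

Fix one person's seat to break rotational symmetry; the remaining 4 people can be arranged in (4)! = 24 ways.

24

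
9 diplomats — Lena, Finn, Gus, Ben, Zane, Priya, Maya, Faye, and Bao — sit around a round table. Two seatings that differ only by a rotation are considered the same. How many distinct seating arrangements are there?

40320

Around a circle, 9 distinct people have 9!/9 = (8)! = 40320 rotationally distinct seatings.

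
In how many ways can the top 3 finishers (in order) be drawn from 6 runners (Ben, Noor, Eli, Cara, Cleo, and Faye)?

120

There are 6 choices for 1st place, 5 for 2nd, and 4 for 3rd.
That gives 6 × 5 × 4 = 120.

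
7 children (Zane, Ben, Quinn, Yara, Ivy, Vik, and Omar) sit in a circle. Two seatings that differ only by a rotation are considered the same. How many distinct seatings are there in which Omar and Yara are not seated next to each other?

480

Without the restriction there are (6)! = 720 seatings.
Those with Omar next to Yara: fuse the pair into one unit and seat 6 units around a circle — 2·(5)! = 240.
Subtracting, 720 − 240 = 480.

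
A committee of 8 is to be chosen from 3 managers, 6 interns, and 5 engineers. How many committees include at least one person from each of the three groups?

Unrestricted: C(14,8) = 3003 ways to pick any 8 of the 14.
Selections missing a whole group: no managers → C(11,8) = 165; no interns → C(8,8) = 1; no engineers → C(9,8) = 9.
Add back selections omitting two groups (i.e. drawn from a single group): C(3,8) + C(6,8) + C(5,8) = 0.
By inclusion–exclusion: 3003 − 175 + 0 = 2828.

2828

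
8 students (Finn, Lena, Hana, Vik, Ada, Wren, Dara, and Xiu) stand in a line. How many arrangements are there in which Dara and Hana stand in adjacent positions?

Place the 6 others and the Dara-Hana pair as 7 objects in a line; the pair has 2 internal arrangements.
So the count is 2·(7)! = 10080.

10080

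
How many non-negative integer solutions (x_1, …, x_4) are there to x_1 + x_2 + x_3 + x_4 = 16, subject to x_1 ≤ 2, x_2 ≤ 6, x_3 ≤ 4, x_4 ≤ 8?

Without the upper bounds there are C(19,3) = 969 ways to split 16 among 4 variables.
Subtract solutions that violate a single cap (substitute x_i' = x_i − (cap_i+1)): x_1 ≥ 3 gives C(16,3) = 560; x_2 ≥ 7 gives C(12,3) = 220; x_3 ≥ 5 gives C(14,3) = 364; x_4 ≥ 9 gives C(10,3) = 120. Together 1264.
Add back pairs where two caps are both exceeded: 84 + 165 + 35 + 35 + 1 + 10 = 330.
Subtract triples: 4 + 0 + 0 + 0 = 4.
By inclusion–exclusion the count is 969 − 1264 + 330 − 4 = 31.

31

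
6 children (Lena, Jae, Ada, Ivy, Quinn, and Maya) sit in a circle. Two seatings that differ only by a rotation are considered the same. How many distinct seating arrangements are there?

Fix one person's seat to break rotational symmetry; the remaining 5 people can be arranged in (5)! = 120 ways.

120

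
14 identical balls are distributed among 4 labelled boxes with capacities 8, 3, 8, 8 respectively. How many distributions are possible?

Ignoring the caps, the number of non-negative solutions to x_1+…+x_4 = 14 is C(17,3) = 680.
Subtract solutions that violate a single cap (substitute x_i' = x_i − (cap_i+1)): x_1 ≥ 9 gives C(8,3) = 56; x_2 ≥ 4 gives C(13,3) = 286; x_3 ≥ 9 gives C(8,3) = 56; x_4 ≥ 9 gives C(8,3) = 56. Together 454.
Add back pairs where two caps are both exceeded: 4 + 0 + 0 + 4 + 4 + 0 = 12.
By inclusion–exclusion the count is 680 − 454 + 12 = 238.

238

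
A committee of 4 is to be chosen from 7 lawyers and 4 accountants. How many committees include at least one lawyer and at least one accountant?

Unrestricted: C(11,4) = 330 ways to pick any 4 of the 11.
Subtract selections that omit an entire group: no lawyers → C(4,4) = 1; no accountants → C(7,4) = 35.
Both groups omitted at once is impossible, so 330 − 36 = 294.

294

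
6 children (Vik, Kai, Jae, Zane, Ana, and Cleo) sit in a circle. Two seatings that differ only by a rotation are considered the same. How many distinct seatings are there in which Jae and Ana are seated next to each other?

48

Glue Jae and Ana into a block (2 internal orders). Seating 5 units around a circle gives (4)! arrangements.
So 2 × (4)! = 2 × 24 = 48.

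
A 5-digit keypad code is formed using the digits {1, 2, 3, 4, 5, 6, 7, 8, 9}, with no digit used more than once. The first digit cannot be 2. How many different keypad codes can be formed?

13440

The first digit has 9−1 = 8 choices (anything except 2).
The remaining 4 digits are filled from the other 8 symbols without repetition: 8 × 7 × 6 × 5 = 1680.
Total: 8 × 1680 = 13440.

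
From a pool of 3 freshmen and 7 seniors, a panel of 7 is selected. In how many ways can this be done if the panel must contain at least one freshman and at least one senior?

119

Total 7-person selections from all 10: C(10,7) = 120.
Selections missing a whole group: no freshmen → C(7,7) = 1; no seniors → C(3,7) = 0.
Both groups omitted at once is impossible, so 120 − 1 = 119.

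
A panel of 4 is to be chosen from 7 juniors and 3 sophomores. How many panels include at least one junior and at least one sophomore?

Unrestricted: C(10,4) = 210 ways to pick any 4 of the 10.
Selections missing a whole group: no juniors → C(3,4) = 0; no sophomores → C(7,4) = 35.
Both groups omitted at once is impossible, so 210 − 35 = 175.

175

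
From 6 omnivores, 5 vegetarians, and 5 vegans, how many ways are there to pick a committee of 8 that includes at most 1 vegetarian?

1815

Split by how many vegetarians are chosen (0 through 1).
Sum: C(5,0)·C(11,8) + C(5,1)·C(11,7) = 165 + 1650 = 1815.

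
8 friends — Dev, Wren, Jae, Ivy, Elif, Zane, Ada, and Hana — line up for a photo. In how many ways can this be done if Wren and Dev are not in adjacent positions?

30240

There are 8! = 40320 arrangements in all. If Wren and Dev are adjacent, merging them into one block gives 2·(7)! = 10080 arrangements.
Complementary counting: 40320 − 10080 = 30240.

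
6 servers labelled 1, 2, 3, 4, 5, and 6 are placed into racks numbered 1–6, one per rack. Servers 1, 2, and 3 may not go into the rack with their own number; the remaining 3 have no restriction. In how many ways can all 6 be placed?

426

Let Aᵢ (for i ∈ {1, 2, 3}) be the placements that put server i in its forbidden rack. Any j of these fix j positions, leaving (6−j)! ways to fill the rest, and there are C(3,j) ways to pick which j.
By inclusion–exclusion, the number of valid placements is Σ_{j=0}^{3} (−1)^j C(3,j)·(6−j)!.
Computing: 720 − 360 + 72 − 6 = 426.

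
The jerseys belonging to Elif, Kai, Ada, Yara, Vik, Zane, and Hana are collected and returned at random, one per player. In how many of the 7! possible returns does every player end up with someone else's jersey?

Count assignments avoiding every fixed point. For any j of the 7 players fixed to their old jersey, the other 7−j can be arranged in (7−j)! ways.
By inclusion–exclusion this is Σ_{j=0}^{7} (−1)^j C(7,j)·(7−j)!.
Computing: 5040 − 5040 + 2520 − 840 + 210 − 42 + 7 − 1 = 1854.

1854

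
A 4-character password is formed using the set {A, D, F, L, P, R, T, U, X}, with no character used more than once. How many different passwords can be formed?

With no repetition, fill the 4 characters in order: 9 choices, then 8, down to 6.
That product is 9 × 8 × 7 × 6 = 3024.

3024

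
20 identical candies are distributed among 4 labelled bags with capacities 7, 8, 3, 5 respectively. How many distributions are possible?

20

Ignoring the caps, the number of non-negative solutions to x_1+…+x_4 = 20 is C(23,3) = 1771.
Subtract solutions that violate a single cap (substitute x_i' = x_i − (cap_i+1)): x_1 ≥ 8 gives C(15,3) = 455; x_2 ≥ 9 gives C(14,3) = 364; x_3 ≥ 4 gives C(19,3) = 969; x_4 ≥ 6 gives C(17,3) = 680. Together 2468.
Add back pairs where two caps are both exceeded: 20 + 165 + 84 + 120 + 56 + 286 = 731.
Subtract triples: 0 + 0 + 10 + 4 = 14.
By inclusion–exclusion the count is 1771 − 2468 + 731 − 14 = 20.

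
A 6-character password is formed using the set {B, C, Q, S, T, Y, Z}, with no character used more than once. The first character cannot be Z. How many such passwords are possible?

4320

The first character has 7−1 = 6 choices (anything except Z).
The remaining 5 characters are filled from the other 6 symbols without repetition: 6 × 5 × 4 × 3 × 2 = 720.
Total: 6 × 720 = 4320.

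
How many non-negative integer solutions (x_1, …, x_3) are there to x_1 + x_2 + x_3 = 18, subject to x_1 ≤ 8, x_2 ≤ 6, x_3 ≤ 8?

Without the upper bounds there are C(20,2) = 190 ways to split 18 among 3 variables.
Subtract solutions that violate a single cap (substitute x_i' = x_i − (cap_i+1)): x_1 ≥ 9 gives C(11,2) = 55; x_2 ≥ 7 gives C(13,2) = 78; x_3 ≥ 9 gives C(11,2) = 55. Together 188.
Add back pairs where two caps are both exceeded: 6 + 1 + 6 = 13.
By inclusion–exclusion the count is 190 − 188 + 13 = 15.

15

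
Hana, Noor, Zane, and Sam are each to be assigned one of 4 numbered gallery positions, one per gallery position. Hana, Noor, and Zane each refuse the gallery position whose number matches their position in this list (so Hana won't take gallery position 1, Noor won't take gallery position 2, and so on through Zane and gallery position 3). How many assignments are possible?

Let Aᵢ (for i ∈ {1, 2, 3}) be the placements that put person i in their forbidden gallery position. Any j of these fix j positions, leaving (4−j)! ways to fill the rest, and there are C(3,j) ways to pick which j.
By inclusion–exclusion, the number of valid placements is Σ_{j=0}^{3} (−1)^j C(3,j)·(4−j)!.
Computing: 24 − 18 + 6 − 1 = 11.

11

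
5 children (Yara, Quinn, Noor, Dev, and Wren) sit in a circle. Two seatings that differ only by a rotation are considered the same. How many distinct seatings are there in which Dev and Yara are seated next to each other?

12

Glue Dev and Yara into a block (2 internal orders). Seating 4 units around a circle gives (3)! arrangements.
So 2 × (3)! = 2 × 6 = 12.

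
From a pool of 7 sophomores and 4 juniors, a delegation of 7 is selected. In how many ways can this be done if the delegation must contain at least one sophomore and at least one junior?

With no constraint there are C(11,7) = 330 possible selections.
Selections missing a whole group: no sophomores → C(4,7) = 0; no juniors → C(7,7) = 1.
Both groups omitted at once is impossible, so 330 − 1 = 329.

329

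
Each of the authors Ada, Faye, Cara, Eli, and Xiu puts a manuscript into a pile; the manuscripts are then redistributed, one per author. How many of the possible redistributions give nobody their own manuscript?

44

Let Aᵢ be the assignments in which author i gets their own manuscript. We want the size of the complement of A₁∪…∪A_5.
By inclusion–exclusion this is Σ_{j=0}^{5} (−1)^j C(5,j)·(5−j)!.
Computing: 120 − 120 + 60 − 20 + 5 − 1 = 44.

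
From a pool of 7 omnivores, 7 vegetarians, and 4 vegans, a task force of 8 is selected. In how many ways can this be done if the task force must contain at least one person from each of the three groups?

40425

Unrestricted: C(18,8) = 43758 ways to pick any 8 of the 18.
Selections missing a whole group: no omnivores → C(11,8) = 165; no vegetarians → C(11,8) = 165; no vegans → C(14,8) = 3003.
Add back selections omitting two groups (i.e. drawn from a single group): C(7,8) + C(7,8) + C(4,8) = 0.
By inclusion–exclusion: 43758 − 3333 + 0 = 40425.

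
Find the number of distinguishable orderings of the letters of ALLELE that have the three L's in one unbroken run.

Treat the 3 copies of L as a single block. The multiset to arrange is then {LLL, A, E, E}, 4 items in all.
That gives (4)!/(2!) = 12 arrangements.

12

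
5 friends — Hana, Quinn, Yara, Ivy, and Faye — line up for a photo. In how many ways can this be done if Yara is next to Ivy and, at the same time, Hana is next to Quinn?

24

Treat {Yara,Ivy} as one block (2 orders) and {Hana,Quinn} as another (2 orders).
That leaves 3 units to arrange: 2 × 2 × 3! = 4 × 6 = 24.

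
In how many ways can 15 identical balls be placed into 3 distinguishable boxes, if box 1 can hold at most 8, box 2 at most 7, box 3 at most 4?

Without the upper bounds there are C(17,2) = 136 ways to split 15 among 3 boxes.
Subtract solutions that violate a single cap (substitute x_i' = x_i − (cap_i+1)): x_1 ≥ 9 gives C(8,2) = 28; x_2 ≥ 8 gives C(9,2) = 36; x_3 ≥ 5 gives C(12,2) = 66. Together 130.
Add back pairs where two caps are both exceeded: 0 + 3 + 6 = 9.
By inclusion–exclusion the count is 136 − 130 + 9 = 15.

15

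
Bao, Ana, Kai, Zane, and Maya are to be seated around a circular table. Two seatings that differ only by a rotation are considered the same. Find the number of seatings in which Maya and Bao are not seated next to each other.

All circular seatings of 5 people number (4)! = 24.
Those with Maya next to Bao: fuse the pair into one unit and seat 4 units around a circle — 2·(3)! = 12.
Subtracting, 24 − 12 = 12.

12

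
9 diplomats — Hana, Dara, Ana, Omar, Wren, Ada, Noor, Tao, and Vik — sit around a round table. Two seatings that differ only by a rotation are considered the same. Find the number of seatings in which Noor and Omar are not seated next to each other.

Without the restriction there are (8)! = 40320 seatings.
Seatings with Noor beside Omar: treat them as a block with 2 internal orders, giving 2 × (7)! = 10080.
Subtracting, 40320 − 10080 = 30240.

30240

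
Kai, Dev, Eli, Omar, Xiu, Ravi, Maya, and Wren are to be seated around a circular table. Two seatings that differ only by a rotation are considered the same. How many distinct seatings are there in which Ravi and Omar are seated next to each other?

Glue Ravi and Omar into a block (2 internal orders). Seating 7 units around a circle gives (6)! arrangements.
So 2 × (6)! = 2 × 720 = 1440.

1440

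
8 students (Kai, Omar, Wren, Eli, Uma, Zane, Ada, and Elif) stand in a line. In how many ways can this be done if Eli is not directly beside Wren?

Of the 8! = 40320 arrangements, those with Eli and Wren adjacent number 2 × 7! = 10080 (treat the pair as a block with 2 internal orders).
So 40320 − 10080 = 30240 arrangements keep them apart.

30240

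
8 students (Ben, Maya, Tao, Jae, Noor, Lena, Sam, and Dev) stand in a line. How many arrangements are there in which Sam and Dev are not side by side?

Of the 8! = 40320 arrangements, those with Sam and Dev adjacent number 2 × 7! = 10080 (treat the pair as a block with 2 internal orders).
Complementary counting: 40320 − 10080 = 30240.

30240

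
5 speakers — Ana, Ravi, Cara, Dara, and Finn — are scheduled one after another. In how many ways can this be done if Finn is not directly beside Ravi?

72

Of the 5! = 120 arrangements, those with Finn and Ravi adjacent number 2 × 4! = 48 (treat the pair as a block with 2 internal orders).
Complementary counting: 120 − 48 = 72.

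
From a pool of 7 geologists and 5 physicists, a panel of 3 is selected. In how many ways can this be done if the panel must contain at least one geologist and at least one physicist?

Unrestricted: C(12,3) = 220 ways to pick any 3 of the 12.
Subtract selections that omit an entire group: no geologists → C(5,3) = 10; no physicists → C(7,3) = 35.
Both groups omitted at once is impossible, so 220 − 45 = 175.

175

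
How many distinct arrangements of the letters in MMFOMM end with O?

With the last slot taken by O, it remains to arrange the other 5 letters (MMFMM).
Those 5 letters have M appearing 4 times, giving (5)!/(4!) = 5.

5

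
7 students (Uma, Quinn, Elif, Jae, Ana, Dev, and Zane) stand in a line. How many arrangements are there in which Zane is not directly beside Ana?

3600

Of the 7! = 5040 arrangements, those with Zane and Ana adjacent number 2 × 6! = 1440 (treat the pair as a block with 2 internal orders).
Complementary counting: 5040 − 1440 = 3600.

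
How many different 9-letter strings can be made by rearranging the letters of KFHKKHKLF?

Letter multiplicities in KFHKKHKLF: F×2, H×2, K×4, L×1.
So there are 9! / (4!·2!·2!) = 3780 distinguishable arrangements.

3780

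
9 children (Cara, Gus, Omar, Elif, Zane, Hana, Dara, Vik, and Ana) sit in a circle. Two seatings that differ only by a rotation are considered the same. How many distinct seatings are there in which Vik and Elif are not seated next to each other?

30240

All circular seatings of 9 people number (8)! = 40320.
Seatings with Vik beside Elif: treat them as a block with 2 internal orders, giving 2 × (7)! = 10080.
Subtracting, 40320 − 10080 = 30240.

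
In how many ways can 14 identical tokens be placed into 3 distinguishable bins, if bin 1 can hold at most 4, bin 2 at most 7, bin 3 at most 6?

Without the upper bounds there are C(16,2) = 120 ways to split 14 among 3 bins.
Subtract solutions that violate a single cap (substitute x_i' = x_i − (cap_i+1)): x_1 ≥ 5 gives C(11,2) = 55; x_2 ≥ 8 gives C(8,2) = 28; x_3 ≥ 7 gives C(9,2) = 36. Together 119.
Add back pairs where two caps are both exceeded: 3 + 6 + 0 = 9.
By inclusion–exclusion the count is 120 − 119 + 9 = 10.

10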